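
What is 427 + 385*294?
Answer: 113617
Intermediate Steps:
427 + 385*294 = 427 + 113190 = 113617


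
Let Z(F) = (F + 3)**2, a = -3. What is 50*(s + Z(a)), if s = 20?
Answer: 1000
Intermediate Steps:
Z(F) = (3 + F)**2
50*(s + Z(a)) = 50*(20 + (3 - 3)**2) = 50*(20 + 0**2) = 50*(20 + 0) = 50*20 = 1000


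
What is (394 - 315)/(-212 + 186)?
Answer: -79/26 ≈ -3.0385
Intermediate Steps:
(394 - 315)/(-212 + 186) = 79/(-26) = 79*(-1/26) = -79/26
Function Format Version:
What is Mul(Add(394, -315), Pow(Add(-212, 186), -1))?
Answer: Rational(-79, 26) ≈ -3.0385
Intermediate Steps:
Mul(Add(394, -315), Pow(Add(-212, 186), -1)) = Mul(79, Pow(-26, -1)) = Mul(79, Rational(-1, 26)) = Rational(-79, 26)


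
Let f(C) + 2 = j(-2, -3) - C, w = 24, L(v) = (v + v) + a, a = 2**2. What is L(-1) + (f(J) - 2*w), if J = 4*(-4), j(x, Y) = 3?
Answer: -29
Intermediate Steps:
a = 4
L(v) = 4 + 2*v (L(v) = (v + v) + 4 = 2*v + 4 = 4 + 2*v)
J = -16
f(C) = 1 - C (f(C) = -2 + (3 - C) = 1 - C)
L(-1) + (f(J) - 2*w) = (4 + 2*(-1)) + ((1 - 1*(-16)) - 2*24) = (4 - 2) + ((1 + 16) - 48) = 2 + (17 - 48) = 2 - 31 = -29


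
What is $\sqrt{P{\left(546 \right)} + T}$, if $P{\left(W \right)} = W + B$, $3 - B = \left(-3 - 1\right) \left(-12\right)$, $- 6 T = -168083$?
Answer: $\frac{\sqrt{1026534}}{6} \approx 168.86$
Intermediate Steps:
$T = \frac{168083}{6}$ ($T = \left(- \frac{1}{6}\right) \left(-168083\right) = \frac{168083}{6} \approx 28014.0$)
$B = -45$ ($B = 3 - \left(-3 - 1\right) \left(-12\right) = 3 - \left(-4\right) \left(-12\right) = 3 - 48 = -45$)
$P{\left(W \right)} = -45 + W$ ($P{\left(W \right)} = W - 45 = -45 + W$)
$\sqrt{P{\left(546 \right)} + T} = \sqrt{\left(-45 + 546\right) + \frac{168083}{6}} = \sqrt{501 + \frac{168083}{6}} = \sqrt{\frac{171089}{6}} = \frac{\sqrt{1026534}}{6}$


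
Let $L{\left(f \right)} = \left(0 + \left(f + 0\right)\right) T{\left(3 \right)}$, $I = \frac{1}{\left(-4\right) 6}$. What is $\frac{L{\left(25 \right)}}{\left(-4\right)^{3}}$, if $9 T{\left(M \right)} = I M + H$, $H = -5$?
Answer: $\frac{1025}{4608} \approx 0.22244$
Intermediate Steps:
$I = - \frac{1}{24}$ ($I = \frac{1}{-24} = - \frac{1}{24} \approx -0.041667$)
$T{\left(M \right)} = - \frac{5}{9} - \frac{M}{216}$ ($T{\left(M \right)} = \frac{- \frac{M}{24} - 5}{9} = \frac{-5 - \frac{M}{24}}{9} = - \frac{5}{9} - \frac{M}{216}$)
$L{\left(f \right)} = - \frac{41 f}{72}$ ($L{\left(f \right)} = \left(0 + \left(f + 0\right)\right) \left(- \frac{5}{9} - \frac{1}{72}\right) = \left(0 + f\right) \left(- \frac{5}{9} - \frac{1}{72}\right) = f \left(- \frac{41}{72}\right) = - \frac{41 f}{72}$)
$\frac{L{\left(25 \right)}}{\left(-4\right)^{3}} = \frac{\left(- \frac{41}{72}\right) 25}{\left(-4\right)^{3}} = - \frac{1025}{72 \left(-64\right)} = \left(- \frac{1025}{72}\right) \left(- \frac{1}{64}\right) = \frac{1025}{4608}$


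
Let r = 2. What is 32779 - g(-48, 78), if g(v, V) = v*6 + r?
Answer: 33065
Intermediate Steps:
g(v, V) = 2 + 6*v (g(v, V) = v*6 + 2 = 6*v + 2 = 2 + 6*v)
32779 - g(-48, 78) = 32779 - (2 + 6*(-48)) = 32779 - (2 - 288) = 32779 - 1*(-286) = 32779 + 286 = 33065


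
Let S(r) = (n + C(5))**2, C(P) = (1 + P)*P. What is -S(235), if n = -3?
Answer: -729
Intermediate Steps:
C(P) = P*(1 + P)
S(r) = 729 (S(r) = (-3 + 5*(1 + 5))**2 = (-3 + 5*6)**2 = (-3 + 30)**2 = 27**2 = 729)
-S(235) = -1*729 = -729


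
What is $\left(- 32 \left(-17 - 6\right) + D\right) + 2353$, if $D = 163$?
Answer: $3252$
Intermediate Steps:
$\left(- 32 \left(-17 - 6\right) + D\right) + 2353 = \left(- 32 \left(-17 - 6\right) + 163\right) + 2353 = \left(\left(-32\right) \left(-23\right) + 163\right) + 2353 = \left(736 + 163\right) + 2353 = 899 + 2353 = 3252$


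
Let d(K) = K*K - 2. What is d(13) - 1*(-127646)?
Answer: 127813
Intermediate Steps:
d(K) = -2 + K² (d(K) = K² - 2 = -2 + K²)
d(13) - 1*(-127646) = (-2 + 13²) - 1*(-127646) = (-2 + 169) + 127646 = 167 + 127646 = 127813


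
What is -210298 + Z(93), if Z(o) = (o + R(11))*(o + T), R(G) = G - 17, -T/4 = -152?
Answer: -149311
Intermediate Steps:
T = 608 (T = -4*(-152) = 608)
R(G) = -17 + G
Z(o) = (-6 + o)*(608 + o) (Z(o) = (o + (-17 + 11))*(o + 608) = (o - 6)*(608 + o) = (-6 + o)*(608 + o))
-210298 + Z(93) = -210298 + (-3648 + 93² + 602*93) = -210298 + (-3648 + 8649 + 55986) = -210298 + 60987 = -149311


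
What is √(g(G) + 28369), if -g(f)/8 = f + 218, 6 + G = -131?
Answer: √27721 ≈ 166.50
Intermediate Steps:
G = -137 (G = -6 - 131 = -137)
g(f) = -1744 - 8*f (g(f) = -8*(f + 218) = -8*(218 + f) = -1744 - 8*f)
√(g(G) + 28369) = √((-1744 - 8*(-137)) + 28369) = √((-1744 + 1096) + 28369) = √(-648 + 28369) = √27721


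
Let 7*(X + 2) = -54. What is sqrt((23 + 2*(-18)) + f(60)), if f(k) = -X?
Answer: I*sqrt(161)/7 ≈ 1.8127*I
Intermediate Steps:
X = -68/7 (X = -2 + (1/7)*(-54) = -2 - 54/7 = -68/7 ≈ -9.7143)
f(k) = 68/7 (f(k) = -1*(-68/7) = 68/7)
sqrt((23 + 2*(-18)) + f(60)) = sqrt((23 + 2*(-18)) + 68/7) = sqrt((23 - 36) + 68/7) = sqrt(-13 + 68/7) = sqrt(-23/7) = I*sqrt(161)/7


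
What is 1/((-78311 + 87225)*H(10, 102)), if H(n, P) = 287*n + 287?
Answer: 1/28141498 ≈ 3.5535e-8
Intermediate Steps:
H(n, P) = 287 + 287*n
1/((-78311 + 87225)*H(10, 102)) = 1/((-78311 + 87225)*(287 + 287*10)) = 1/(8914*(287 + 2870)) = (1/8914)/3157 = (1/8914)*(1/3157) = 1/28141498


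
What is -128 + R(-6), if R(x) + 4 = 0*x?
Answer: -132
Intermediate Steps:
R(x) = -4 (R(x) = -4 + 0*x = -4 + 0 = -4)
-128 + R(-6) = -128 - 4 = -132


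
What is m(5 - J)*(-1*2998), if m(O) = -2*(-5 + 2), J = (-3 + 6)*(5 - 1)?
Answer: -17988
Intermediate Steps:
J = 12 (J = 3*4 = 12)
m(O) = 6 (m(O) = -2*(-3) = 6)
m(5 - J)*(-1*2998) = 6*(-1*2998) = 6*(-2998) = -17988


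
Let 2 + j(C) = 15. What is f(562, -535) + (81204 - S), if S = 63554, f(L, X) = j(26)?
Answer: 17663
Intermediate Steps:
j(C) = 13 (j(C) = -2 + 15 = 13)
f(L, X) = 13
f(562, -535) + (81204 - S) = 13 + (81204 - 1*63554) = 13 + (81204 - 63554) = 13 + 17650 = 17663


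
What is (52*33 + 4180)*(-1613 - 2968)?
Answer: -27009576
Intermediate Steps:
(52*33 + 4180)*(-1613 - 2968) = (1716 + 4180)*(-4581) = 5896*(-4581) = -27009576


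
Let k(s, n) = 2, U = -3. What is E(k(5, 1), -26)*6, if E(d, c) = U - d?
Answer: -30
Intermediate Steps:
E(d, c) = -3 - d
E(k(5, 1), -26)*6 = (-3 - 1*2)*6 = (-3 - 2)*6 = -5*6 = -30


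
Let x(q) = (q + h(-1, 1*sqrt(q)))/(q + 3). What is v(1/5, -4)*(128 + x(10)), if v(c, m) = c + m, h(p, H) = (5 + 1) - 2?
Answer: -31882/65 ≈ -490.49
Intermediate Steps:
h(p, H) = 4 (h(p, H) = 6 - 2 = 4)
x(q) = (4 + q)/(3 + q) (x(q) = (q + 4)/(q + 3) = (4 + q)/(3 + q))
v(1/5, -4)*(128 + x(10)) = (1/5 - 4)*(128 + (4 + 10)/(3 + 10)) = (1/5 - 4)*(128 + 14/13) = -19*(128 + (1/13)*14)/5 = -19*(128 + 14/13)/5 = -19/5*1678/13 = -31882/65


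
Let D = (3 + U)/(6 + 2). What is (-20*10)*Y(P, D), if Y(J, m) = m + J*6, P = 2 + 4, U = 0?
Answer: -7275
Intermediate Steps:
D = 3/8 (D = (3 + 0)/(6 + 2) = 3/8 ≈ 0.37500)
P = 6
Y(J, m) = m + 6*J
(-20*10)*Y(P, D) = (-20*10)*(3/8 + 6*6) = -200*(3/8 + 36) = -200*291/8 = -7275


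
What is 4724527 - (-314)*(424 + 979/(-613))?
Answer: 2977440013/613 ≈ 4.8572e+6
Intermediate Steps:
4724527 - (-314)*(424 + 979/(-613)) = 4724527 - (-314)*(424 + 979*(-1/613)) = 4724527 - (-314)*(424 - 979/613) = 4724527 - (-314)*258933/613 = 4724527 - 1*(-81304962/613) = 4724527 + 81304962/613 = 2977440013/613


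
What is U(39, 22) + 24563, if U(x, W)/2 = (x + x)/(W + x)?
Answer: 1498499/61 ≈ 24566.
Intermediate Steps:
U(x, W) = 4*x/(W + x) (U(x, W) = 2*((x + x)/(W + x)) = 2*((2*x)/(W + x)) = 2*(2*x/(W + x)) = 4*x/(W + x))
U(39, 22) + 24563 = 4*39/(22 + 39) + 24563 = 4*39/61 + 24563 = 4*39*(1/61) + 24563 = 156/61 + 24563 = 1498499/61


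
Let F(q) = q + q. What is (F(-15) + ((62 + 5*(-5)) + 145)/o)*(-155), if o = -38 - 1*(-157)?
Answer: 75020/17 ≈ 4412.9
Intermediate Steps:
o = 119 (o = -38 + 157 = 119)
F(q) = 2*q
(F(-15) + ((62 + 5*(-5)) + 145)/o)*(-155) = (2*(-15) + ((62 + 5*(-5)) + 145)/119)*(-155) = (-30 + ((62 - 25) + 145)*(1/119))*(-155) = (-30 + (37 + 145)*(1/119))*(-155) = (-30 + 182*(1/119))*(-155) = (-30 + 26/17)*(-155) = -484/17*(-155) = 75020/17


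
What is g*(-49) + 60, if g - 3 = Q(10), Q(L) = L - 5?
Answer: -332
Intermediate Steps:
Q(L) = -5 + L
g = 8 (g = 3 + (-5 + 10) = 3 + 5 = 8)
g*(-49) + 60 = 8*(-49) + 60 = -392 + 60 = -332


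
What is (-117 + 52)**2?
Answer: 4225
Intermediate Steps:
(-117 + 52)**2 = (-65)**2 = 4225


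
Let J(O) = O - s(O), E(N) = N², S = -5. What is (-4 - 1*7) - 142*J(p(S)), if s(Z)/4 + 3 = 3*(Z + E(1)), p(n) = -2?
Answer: -3135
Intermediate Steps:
s(Z) = 12*Z (s(Z) = -12 + 4*(3*(Z + 1²)) = -12 + 4*(3*(Z + 1)) = -12 + 4*(3*(1 + Z)) = -12 + 4*(3 + 3*Z) = -12 + (12 + 12*Z) = 12*Z)
J(O) = -11*O (J(O) = O - 12*O = -11*O)
(-4 - 1*7) - 142*J(p(S)) = (-4 - 1*7) - (-1562)*(-2) = (-4 - 7) - 142*22 = -11 - 3124 = -3135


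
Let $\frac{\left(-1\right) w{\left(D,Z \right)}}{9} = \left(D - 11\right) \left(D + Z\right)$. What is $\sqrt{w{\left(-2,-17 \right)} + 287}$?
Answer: $44 i \approx 44.0 i$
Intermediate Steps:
$w{\left(D,Z \right)} = - 9 \left(-11 + D\right) \left(D + Z\right)$ ($w{\left(D,Z \right)} = - 9 \left(D - 11\right) \left(D + Z\right) = - 9 \left(-11 + D\right) \left(D + Z\right)$)
$\sqrt{w{\left(-2,-17 \right)} + 287} = \sqrt{\left(- 9 \left(-2\right)^{2} + 99 \left(-2\right) + 99 \left(-17\right) - \left(-18\right) \left(-17\right)\right) + 287} = \sqrt{\left(\left(-9\right) 4 - 198 - 1683 - 306\right) + 287} = \sqrt{\left(-36 - 198 - 1683 - 306\right) + 287} = \sqrt{-2223 + 287} = \sqrt{-1936} = 44 i$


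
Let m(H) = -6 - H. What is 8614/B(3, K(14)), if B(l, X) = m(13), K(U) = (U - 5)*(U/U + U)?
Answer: -8614/19 ≈ -453.37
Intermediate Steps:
K(U) = (1 + U)*(-5 + U) (K(U) = (-5 + U)*(1 + U) = (1 + U)*(-5 + U))
B(l, X) = -19 (B(l, X) = -6 - 1*13 = -6 - 13 = -19)
8614/B(3, K(14)) = 8614/(-19) = 8614*(-1/19) = -8614/19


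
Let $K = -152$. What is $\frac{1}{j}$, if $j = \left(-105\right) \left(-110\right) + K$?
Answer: $\frac{1}{11398} \approx 8.7735 \cdot 10^{-5}$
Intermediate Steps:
$j = 11398$ ($j = \left(-105\right) \left(-110\right) - 152 = 11550 - 152 = 11398$)
$\frac{1}{j} = \frac{1}{11398}$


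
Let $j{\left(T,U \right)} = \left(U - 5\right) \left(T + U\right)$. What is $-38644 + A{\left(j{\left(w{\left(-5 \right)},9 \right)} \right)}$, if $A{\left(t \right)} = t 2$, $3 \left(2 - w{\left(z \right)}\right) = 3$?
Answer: $-38564$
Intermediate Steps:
$w{\left(z \right)} = 1$ ($w{\left(z \right)} = 2 - 1 = 1$)
$j{\left(T,U \right)} = \left(-5 + U\right) \left(T + U\right)$
$A{\left(t \right)} = 2 t$
$-38644 + A{\left(j{\left(w{\left(-5 \right)},9 \right)} \right)} = -38644 + 2 \left(9^{2} - 5 - 45 + 1 \cdot 9\right) = -38644 + 2 \left(81 - 5 - 45 + 9\right) = -38644 + 2 \cdot 40 = -38644 + 80 = -38564$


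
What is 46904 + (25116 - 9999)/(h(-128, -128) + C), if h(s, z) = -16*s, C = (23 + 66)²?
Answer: 155867031/3323 ≈ 46906.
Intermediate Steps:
C = 7921 (C = 89² = 7921)
46904 + (25116 - 9999)/(h(-128, -128) + C) = 46904 + (25116 - 9999)/(-16*(-128) + 7921) = 46904 + 15117/(2048 + 7921) = 46904 + 15117/9969 = 46904 + 15117*(1/9969) = 46904 + 5039/3323 = 155867031/3323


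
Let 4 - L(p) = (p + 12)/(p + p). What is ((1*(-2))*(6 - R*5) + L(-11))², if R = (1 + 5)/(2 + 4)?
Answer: 2025/484 ≈ 4.1839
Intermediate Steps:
R = 1 (R = 6/6 = 6*(⅙) = 1)
L(p) = 4 - (12 + p)/(2*p) (L(p) = 4 - (p + 12)/(p + p) = 4 - (12 + p)/(2*p))
((1*(-2))*(6 - R*5) + L(-11))² = ((1*(-2))*(6 - 5) + (7/2 - 6/(-11)))² = (-2*(6 - 1*5) + (7/2 - 6*(-1/11)))² = (-2*(6 - 5) + (7/2 + 6/11))² = (-2*1 + 89/22)² = (-2 + 89/22)² = (45/22)² = 2025/484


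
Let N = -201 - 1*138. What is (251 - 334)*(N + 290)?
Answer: 4067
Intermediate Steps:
N = -339 (N = -201 - 138 = -339)
(251 - 334)*(N + 290) = (251 - 334)*(-339 + 290) = -83*(-49) = 4067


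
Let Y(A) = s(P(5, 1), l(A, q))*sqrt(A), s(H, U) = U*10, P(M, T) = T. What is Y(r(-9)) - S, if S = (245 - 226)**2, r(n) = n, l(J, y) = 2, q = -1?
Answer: -361 + 60*I ≈ -361.0 + 60.0*I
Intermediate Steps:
s(H, U) = 10*U
S = 361 (S = 19**2 = 361)
Y(A) = 20*sqrt(A) (Y(A) = (10*2)*sqrt(A) = 20*sqrt(A))
Y(r(-9)) - S = 20*sqrt(-9) - 1*361 = 20*(3*I) - 361 = 60*I - 361 = -361 + 60*I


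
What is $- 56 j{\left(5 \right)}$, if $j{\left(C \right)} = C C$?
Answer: $-1400$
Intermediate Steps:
$j{\left(C \right)} = C^{2}$
$- 56 j{\left(5 \right)} = - 56 \cdot 5^{2} = \left(-56\right) 25 = -1400$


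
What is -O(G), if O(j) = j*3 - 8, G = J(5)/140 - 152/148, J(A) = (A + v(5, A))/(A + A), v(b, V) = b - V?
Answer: 114689/10360 ≈ 11.070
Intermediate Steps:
J(A) = 5/(2*A) (J(A) = (A + (5 - A))/(A + A) = 5/((2*A)) = 5*(1/(2*A)) = 5/(2*A))
G = -10603/10360 (G = ((5/2)/5)/140 - 152/148 = ((5/2)*(⅕))*(1/140) - 152*1/148 = (½)*(1/140) - 38/37 = 1/280 - 38/37 = -10603/10360 ≈ -1.0235)
O(j) = -8 + 3*j (O(j) = 3*j - 8 = -8 + 3*j)
-O(G) = -(-8 + 3*(-10603/10360)) = -(-8 - 31809/10360) = -1*(-114689/10360) = 114689/10360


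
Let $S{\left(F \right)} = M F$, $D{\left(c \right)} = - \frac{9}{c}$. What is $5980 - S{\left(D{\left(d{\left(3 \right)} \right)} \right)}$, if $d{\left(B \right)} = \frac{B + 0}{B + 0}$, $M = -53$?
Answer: $5503$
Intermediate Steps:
$d{\left(B \right)} = 1$ ($d{\left(B \right)} = \frac{B}{B} = 1$)
$S{\left(F \right)} = - 53 F$
$5980 - S{\left(D{\left(d{\left(3 \right)} \right)} \right)} = 5980 - - 53 \left(- \frac{9}{1}\right) = 5980 - - 53 \left(\left(-9\right) 1\right) = 5980 - \left(-53\right) \left(-9\right) = 5980 - 477 = 5503$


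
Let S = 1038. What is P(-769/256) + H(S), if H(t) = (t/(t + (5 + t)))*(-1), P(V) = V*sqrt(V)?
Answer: -1038/2081 - 769*I*sqrt(769)/4096 ≈ -0.4988 - 5.2063*I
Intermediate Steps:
P(V) = V**(3/2)
H(t) = -t/(5 + 2*t) (H(t) = (t/(5 + 2*t))*(-1) = -t/(5 + 2*t))
P(-769/256) + H(S) = (-769/256)**(3/2) - 1*1038/(5 + 2*1038) = (-769*1/256)**(3/2) - 1*1038/(5 + 2076) = (-769/256)**(3/2) - 1*1038/2081 = -769*I*sqrt(769)/4096 - 1*1038*1/2081 = -769*I*sqrt(769)/4096 - 1038/2081 = -1038/2081 - 769*I*sqrt(769)/4096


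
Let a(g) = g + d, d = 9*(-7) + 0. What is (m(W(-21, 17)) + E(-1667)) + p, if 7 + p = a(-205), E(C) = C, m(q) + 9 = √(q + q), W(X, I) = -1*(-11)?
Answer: -1951 + √22 ≈ -1946.3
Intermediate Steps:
d = -63 (d = -63 + 0 = -63)
W(X, I) = 11
m(q) = -9 + √2*√q (m(q) = -9 + √(q + q) = -9 + √(2*q) = -9 + √2*√q)
a(g) = -63 + g (a(g) = g - 63 = -63 + g)
p = -275 (p = -7 + (-63 - 205) = -7 - 268 = -275)
(m(W(-21, 17)) + E(-1667)) + p = ((-9 + √2*√11) - 1667) - 275 = ((-9 + √22) - 1667) - 275 = (-1676 + √22) - 275 = -1951 + √22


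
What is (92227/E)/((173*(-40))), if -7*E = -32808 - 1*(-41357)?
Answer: 645589/59159080 ≈ 0.010913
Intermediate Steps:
E = -8549/7 (E = -(-32808 - 1*(-41357))/7 = -(-32808 + 41357)/7 = -⅐*8549 = -8549/7 ≈ -1221.3)
(92227/E)/((173*(-40))) = (92227/(-8549/7))/((173*(-40))) = (92227*(-7/8549))/(-6920) = -645589/8549*(-1/6920) = 645589/59159080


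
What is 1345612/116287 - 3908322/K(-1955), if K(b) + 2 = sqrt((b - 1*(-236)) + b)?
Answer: 152320540294/71283931 + 651387*I*sqrt(3674)/613 ≈ 2136.8 + 64409.0*I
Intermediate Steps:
K(b) = -2 + sqrt(236 + 2*b) (K(b) = -2 + sqrt((b - 1*(-236)) + b) = -2 + sqrt((b + 236) + b) = -2 + sqrt((236 + b) + b) = -2 + sqrt(236 + 2*b))
1345612/116287 - 3908322/K(-1955) = 1345612/116287 - 3908322/(-2 + sqrt(236 + 2*(-1955))) = 1345612*(1/116287) - 3908322/(-2 + sqrt(236 - 3910)) = 1345612/116287 - 3908322/(-2 + sqrt(-3674)) = 1345612/116287 - 3908322/(-2 + I*sqrt(3674))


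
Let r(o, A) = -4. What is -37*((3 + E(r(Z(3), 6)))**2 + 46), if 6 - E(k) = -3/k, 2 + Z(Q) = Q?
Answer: -67525/16 ≈ -4220.3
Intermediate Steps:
Z(Q) = -2 + Q
E(k) = 6 + 3/k (E(k) = 6 - (-3)/k = 6 + 3/k)
-37*((3 + E(r(Z(3), 6)))**2 + 46) = -37*((3 + (6 + 3/(-4)))**2 + 46) = -37*((3 + (6 + 3*(-1/4)))**2 + 46) = -37*((3 + (6 - 3/4))**2 + 46) = -37*((3 + 21/4)**2 + 46) = -37*((33/4)**2 + 46) = -37*(1089/16 + 46) = -37*1825/16 = -67525/16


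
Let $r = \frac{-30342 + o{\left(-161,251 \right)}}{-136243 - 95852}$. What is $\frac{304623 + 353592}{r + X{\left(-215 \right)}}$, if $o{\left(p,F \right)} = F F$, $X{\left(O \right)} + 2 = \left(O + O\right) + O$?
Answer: $- \frac{152768410425}{150198124} \approx -1017.1$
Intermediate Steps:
$X{\left(O \right)} = -2 + 3 O$ ($X{\left(O \right)} = -2 + \left(\left(O + O\right) + O\right) = -2 + \left(2 O + O\right) = -2 + 3 O$)
$o{\left(p,F \right)} = F^{2}$
$r = - \frac{32659}{232095}$ ($r = \frac{-30342 + 251^{2}}{-136243 - 95852} = \frac{-30342 + 63001}{-232095} = 32659 \left(- \frac{1}{232095}\right) = - \frac{32659}{232095} \approx -0.14071$)
$\frac{304623 + 353592}{r + X{\left(-215 \right)}} = \frac{304623 + 353592}{- \frac{32659}{232095} + \left(-2 + 3 \left(-215\right)\right)} = \frac{658215}{- \frac{32659}{232095} - 647} = \frac{658215}{- \frac{150198124}{232095}} = 658215 \left(- \frac{232095}{150198124}\right) = - \frac{152768410425}{150198124}$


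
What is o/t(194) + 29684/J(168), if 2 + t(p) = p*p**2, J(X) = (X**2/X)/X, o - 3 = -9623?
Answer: 108367106834/3650691 ≈ 29684.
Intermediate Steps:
o = -9620 (o = 3 - 9623 = -9620)
J(X) = 1 (J(X) = X/X = 1)
t(p) = -2 + p**3 (t(p) = -2 + p*p**2 = -2 + p**3)
o/t(194) + 29684/J(168) = -9620/(-2 + 194**3) + 29684/1 = -9620/(-2 + 7301384) + 29684*1 = -9620/7301382 + 29684 = -9620*1/7301382 + 29684 = -4810/3650691 + 29684 = 108367106834/3650691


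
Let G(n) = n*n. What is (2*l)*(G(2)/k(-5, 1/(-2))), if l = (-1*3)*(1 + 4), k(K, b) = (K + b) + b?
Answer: 20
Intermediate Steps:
G(n) = n²
k(K, b) = K + 2*b
l = -15 (l = -3*5 = -15)
(2*l)*(G(2)/k(-5, 1/(-2))) = (2*(-15))*(2²/(-5 + 2/(-2))) = -120/(-5 + 2*(-½)) = -120/(-5 - 1) = -120/(-6) = -120*(-1)/6 = -30*(-⅔) = 20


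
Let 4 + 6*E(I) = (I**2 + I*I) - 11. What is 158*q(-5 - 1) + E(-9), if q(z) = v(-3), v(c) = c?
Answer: -899/2 ≈ -449.50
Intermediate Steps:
q(z) = -3
E(I) = -5/2 + I**2/3 (E(I) = -2/3 + ((I**2 + I*I) - 11)/6 = -2/3 + ((I**2 + I**2) - 11)/6 = -2/3 + (2*I**2 - 11)/6 = -2/3 + (-11 + 2*I**2)/6 = -2/3 + (-11/6 + I**2/3) = -5/2 + I**2/3)
158*q(-5 - 1) + E(-9) = 158*(-3) + (-5/2 + (1/3)*(-9)**2) = -474 + (-5/2 + (1/3)*81) = -474 + (-5/2 + 27) = -474 + 49/2 = -899/2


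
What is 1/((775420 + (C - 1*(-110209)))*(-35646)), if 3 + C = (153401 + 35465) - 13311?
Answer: -1/37826857926 ≈ -2.6436e-11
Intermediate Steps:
C = 175552 (C = -3 + ((153401 + 35465) - 13311) = -3 + (188866 - 13311) = -3 + 175555 = 175552)
1/((775420 + (C - 1*(-110209)))*(-35646)) = 1/((775420 + (175552 - 1*(-110209)))*(-35646)) = -1/35646/(775420 + (175552 + 110209)) = -1/35646/(775420 + 285761) = -1/35646/1061181 = (1/1061181)*(-1/35646) = -1/37826857926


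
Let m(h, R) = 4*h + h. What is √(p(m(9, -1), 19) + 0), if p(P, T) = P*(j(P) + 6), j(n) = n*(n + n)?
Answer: 78*√30 ≈ 427.22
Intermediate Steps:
m(h, R) = 5*h
j(n) = 2*n² (j(n) = n*(2*n) = 2*n²)
p(P, T) = P*(6 + 2*P²) (p(P, T) = P*(2*P² + 6) = P*(6 + 2*P²))
√(p(m(9, -1), 19) + 0) = √(2*(5*9)*(3 + (5*9)²) + 0) = √(2*45*(3 + 45²) + 0) = √(2*45*(3 + 2025) + 0) = √(2*45*2028 + 0) = √(182520 + 0) = √182520 = 78*√30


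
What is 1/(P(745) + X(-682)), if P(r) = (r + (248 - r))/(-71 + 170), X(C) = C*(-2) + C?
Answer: 99/67766 ≈ 0.0014609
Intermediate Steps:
X(C) = -C (X(C) = -2*C + C = -C)
P(r) = 248/99
1/(P(745) + X(-682)) = 1/(248/99 - 1*(-682)) = 1/(248/99 + 682) = 1/(67766/99) = 99/67766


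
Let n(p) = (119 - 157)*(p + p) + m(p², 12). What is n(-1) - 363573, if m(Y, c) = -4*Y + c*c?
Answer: -363357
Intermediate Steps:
m(Y, c) = c² - 4*Y (m(Y, c) = -4*Y + c² = c² - 4*Y)
n(p) = 144 - 76*p - 4*p² (n(p) = (119 - 157)*(p + p) + (12² - 4*p²) = -76*p + (144 - 4*p²) = 144 - 76*p - 4*p²)
n(-1) - 363573 = (144 - 76*(-1) - 4*(-1)²) - 363573 = (144 + 76 - 4*1) - 363573 = (144 + 76 - 4) - 363573 = 216 - 363573 = -363357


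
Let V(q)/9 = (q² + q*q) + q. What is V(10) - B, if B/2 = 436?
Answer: 1018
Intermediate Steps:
B = 872 (B = 2*436 = 872)
V(q) = 9*q + 18*q² (V(q) = 9*((q² + q*q) + q) = 9*((q² + q²) + q) = 9*(2*q² + q) = 9*(q + 2*q²) = 9*q + 18*q²)
V(10) - B = 9*10*(1 + 2*10) - 1*872 = 9*10*(1 + 20) - 872 = 9*10*21 - 872 = 1890 - 872 = 1018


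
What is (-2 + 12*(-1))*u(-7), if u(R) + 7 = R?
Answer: 196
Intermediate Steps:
u(R) = -7 + R
(-2 + 12*(-1))*u(-7) = (-2 + 12*(-1))*(-7 - 7) = (-2 - 12)*(-14) = -14*(-14) = 196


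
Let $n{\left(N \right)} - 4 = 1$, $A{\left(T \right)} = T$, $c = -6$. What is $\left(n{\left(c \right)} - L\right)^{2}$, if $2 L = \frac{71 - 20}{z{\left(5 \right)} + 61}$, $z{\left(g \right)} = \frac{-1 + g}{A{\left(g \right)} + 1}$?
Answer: $\frac{2879809}{136900} \approx 21.036$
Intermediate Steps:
$n{\left(N \right)} = 5$ ($n{\left(N \right)} = 4 + 1 = 5$)
$z{\left(g \right)} = \frac{-1 + g}{1 + g}$ ($z{\left(g \right)} = \frac{-1 + g}{g + 1} = \frac{-1 + g}{1 + g}$)
$L = \frac{153}{370}$ ($L = \frac{\left(71 - 20\right) \frac{1}{\frac{-1 + 5}{1 + 5} + 61}}{2} = \frac{51 \frac{1}{\frac{1}{6} \cdot 4 + 61}}{2} = \frac{51 \frac{1}{\frac{2}{3} + 61}}{2} = \frac{51 \frac{1}{\frac{185}{3}}}{2} = \frac{51 \cdot \frac{3}{185}}{2} = \frac{1}{2} \cdot \frac{153}{185} = \frac{153}{370} \approx 0.41351$)
$\left(n{\left(c \right)} - L\right)^{2} = \left(5 - \frac{153}{370}\right)^{2} = \left(\frac{1697}{370}\right)^{2} = \frac{2879809}{136900}$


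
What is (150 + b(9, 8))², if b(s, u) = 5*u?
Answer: 36100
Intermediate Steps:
(150 + b(9, 8))² = (150 + 5*8)² = (150 + 40)² = 190² = 36100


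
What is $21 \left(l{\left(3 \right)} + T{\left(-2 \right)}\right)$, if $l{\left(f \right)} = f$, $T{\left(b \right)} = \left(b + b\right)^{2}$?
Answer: $399$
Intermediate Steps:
$T{\left(b \right)} = 4 b^{2}$ ($T{\left(b \right)} = \left(2 b\right)^{2} = 4 b^{2}$)
$21 \left(l{\left(3 \right)} + T{\left(-2 \right)}\right) = 21 \left(3 + 4 \left(-2\right)^{2}\right) = 21 \left(3 + 4 \cdot 4\right) = 21 \left(3 + 16\right) = 21 \cdot 19 = 399$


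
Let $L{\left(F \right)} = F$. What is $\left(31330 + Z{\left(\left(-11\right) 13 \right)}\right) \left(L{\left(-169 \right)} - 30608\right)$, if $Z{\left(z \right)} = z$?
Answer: $-959842299$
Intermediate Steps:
$\left(31330 + Z{\left(\left(-11\right) 13 \right)}\right) \left(L{\left(-169 \right)} - 30608\right) = \left(31330 - 143\right) \left(-169 - 30608\right) = \left(31330 - 143\right) \left(-30777\right) = 31187 \left(-30777\right) = -959842299$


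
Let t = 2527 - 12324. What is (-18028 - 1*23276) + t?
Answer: -51101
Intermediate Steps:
t = -9797
(-18028 - 1*23276) + t = (-18028 - 1*23276) - 9797 = (-18028 - 23276) - 9797 = -41304 - 9797 = -51101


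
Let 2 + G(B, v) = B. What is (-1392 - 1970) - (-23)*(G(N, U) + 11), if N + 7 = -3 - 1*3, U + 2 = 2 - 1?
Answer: -3454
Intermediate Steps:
U = -1 (U = -2 + (2 - 1) = -2 + 1 = -1)
N = -13 (N = -7 + (-3 - 1*3) = -7 + (-3 - 3) = -7 - 6 = -13)
G(B, v) = -2 + B
(-1392 - 1970) - (-23)*(G(N, U) + 11) = (-1392 - 1970) - (-23)*((-2 - 13) + 11) = -3362 - (-23)*(-15 + 11) = -3362 - (-23)*(-4) = -3362 - 1*92 = -3362 - 92 = -3454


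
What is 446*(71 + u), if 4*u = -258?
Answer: 2899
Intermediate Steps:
u = -129/2 (u = (¼)*(-258) = -129/2 ≈ -64.500)
446*(71 + u) = 446*(71 - 129/2) = 446*(13/2) = 2899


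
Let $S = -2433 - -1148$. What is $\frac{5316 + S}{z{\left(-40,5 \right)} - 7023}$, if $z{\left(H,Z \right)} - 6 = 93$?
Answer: $- \frac{4031}{6924} \approx -0.58218$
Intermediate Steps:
$z{\left(H,Z \right)} = 99$ ($z{\left(H,Z \right)} = 6 + 93 = 99$)
$S = -1285$ ($S = -2433 + 1148 = -1285$)
$\frac{5316 + S}{z{\left(-40,5 \right)} - 7023} = \frac{5316 - 1285}{99 - 7023} = \frac{4031}{-6924} = 4031 \left(- \frac{1}{6924}\right) = - \frac{4031}{6924}$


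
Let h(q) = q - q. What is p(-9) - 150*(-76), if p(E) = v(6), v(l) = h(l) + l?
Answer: 11406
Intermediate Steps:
h(q) = 0
v(l) = l (v(l) = 0 + l = l)
p(E) = 6
p(-9) - 150*(-76) = 6 - 150*(-76) = 6 + 11400 = 11406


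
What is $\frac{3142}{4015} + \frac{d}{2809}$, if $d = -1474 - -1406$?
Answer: $\frac{8552858}{11278135} \approx 0.75836$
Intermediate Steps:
$d = -68$ ($d = -1474 + 1406 = -68$)
$\frac{3142}{4015} + \frac{d}{2809} = \frac{3142}{4015} - \frac{68}{2809} = \frac{8552858}{11278135}$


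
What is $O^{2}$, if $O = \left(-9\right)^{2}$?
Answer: $6561$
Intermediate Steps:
$O = 81$
$O^{2} = 81^{2} = 6561$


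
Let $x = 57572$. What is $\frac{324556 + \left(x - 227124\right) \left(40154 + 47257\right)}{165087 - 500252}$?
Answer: $\frac{14820385316}{335165} \approx 44218.0$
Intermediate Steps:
$\frac{324556 + \left(x - 227124\right) \left(40154 + 47257\right)}{165087 - 500252} = \frac{324556 + \left(57572 - 227124\right) \left(40154 + 47257\right)}{165087 - 500252} = \frac{324556 - 14820709872}{-335165} = \left(324556 - 14820709872\right) \left(- \frac{1}{335165}\right) = \left(-14820385316\right) \left(- \frac{1}{335165}\right) = \frac{14820385316}{335165}$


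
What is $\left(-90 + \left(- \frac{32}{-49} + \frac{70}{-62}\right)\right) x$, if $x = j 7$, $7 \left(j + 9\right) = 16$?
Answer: $\frac{6459351}{1519} \approx 4252.4$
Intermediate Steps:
$j = - \frac{47}{7}$ ($j = -9 + \frac{1}{7} \cdot 16 = -9 + \frac{16}{7} = - \frac{47}{7} \approx -6.7143$)
$x = -47$ ($x = \left(- \frac{47}{7}\right) 7 = -47$)
$\left(-90 + \left(- \frac{32}{-49} + \frac{70}{-62}\right)\right) x = \left(-90 + \left(- \frac{32}{-49} + \frac{70}{-62}\right)\right) \left(-47\right) = \left(-90 + \left(\left(-32\right) \left(- \frac{1}{49}\right) + 70 \left(- \frac{1}{62}\right)\right)\right) \left(-47\right) = \left(-90 + \left(\frac{32}{49} - \frac{35}{31}\right)\right) \left(-47\right) = \left(-90 - \frac{723}{1519}\right) \left(-47\right) = \left(- \frac{137433}{1519}\right) \left(-47\right) = \frac{6459351}{1519}$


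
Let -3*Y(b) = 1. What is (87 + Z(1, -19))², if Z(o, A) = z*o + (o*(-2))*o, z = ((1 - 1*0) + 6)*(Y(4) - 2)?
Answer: 42436/9 ≈ 4715.1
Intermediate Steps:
Y(b) = -⅓ (Y(b) = -⅓*1 = -⅓)
z = -49/3 (z = ((1 - 1*0) + 6)*(-⅓ - 2) = ((1 + 0) + 6)*(-7/3) = (1 + 6)*(-7/3) = 7*(-7/3) = -49/3 ≈ -16.333)
Z(o, A) = -2*o² - 49*o/3 (Z(o, A) = -49*o/3 + (o*(-2))*o = -49*o/3 + (-2*o)*o = -49*o/3 - 2*o² = -2*o² - 49*o/3)
(87 + Z(1, -19))² = (87 - ⅓*1*(49 + 6*1))² = (87 - ⅓*1*(49 + 6))² = (87 - ⅓*1*55)² = (87 - 55/3)² = (206/3)² = 42436/9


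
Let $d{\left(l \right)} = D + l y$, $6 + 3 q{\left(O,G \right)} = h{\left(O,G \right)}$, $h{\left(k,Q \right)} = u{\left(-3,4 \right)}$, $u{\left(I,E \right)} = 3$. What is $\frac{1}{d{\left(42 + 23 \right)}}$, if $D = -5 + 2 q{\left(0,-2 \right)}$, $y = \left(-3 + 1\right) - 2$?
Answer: $- \frac{1}{267} \approx -0.0037453$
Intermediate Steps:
$y = -4$ ($y = -2 - 2 = -4$)
$h{\left(k,Q \right)} = 3$
$q{\left(O,G \right)} = -1$ ($q{\left(O,G \right)} = -2 + \frac{1}{3} \cdot 3 = -2 + 1 = -1$)
$D = -7$ ($D = -5 + 2 \left(-1\right) = -5 - 2 = -7$)
$d{\left(l \right)} = -7 - 4 l$ ($d{\left(l \right)} = -7 + l \left(-4\right) = -7 - 4 l$)
$\frac{1}{d{\left(42 + 23 \right)}} = \frac{1}{-7 - 4 \left(42 + 23\right)} = \frac{1}{-7 - 260} = \frac{1}{-267} = - \frac{1}{267}$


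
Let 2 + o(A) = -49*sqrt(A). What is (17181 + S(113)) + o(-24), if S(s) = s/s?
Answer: 17180 - 98*I*sqrt(6) ≈ 17180.0 - 240.05*I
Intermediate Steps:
S(s) = 1
o(A) = -2 - 49*sqrt(A)
(17181 + S(113)) + o(-24) = (17181 + 1) + (-2 - 98*I*sqrt(6)) = 17182 + (-2 - 98*I*sqrt(6)) = 17180 - 98*I*sqrt(6)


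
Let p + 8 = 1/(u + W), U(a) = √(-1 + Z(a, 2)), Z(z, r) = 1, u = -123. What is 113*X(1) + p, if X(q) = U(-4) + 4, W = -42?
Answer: 73259/165 ≈ 443.99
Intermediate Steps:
U(a) = 0 (U(a) = √(-1 + 1) = √0 = 0)
p = -1321/165 (p = -8 + 1/(-123 - 42) = -8 + 1/(-165) = -8 - 1/165 = -1321/165 ≈ -8.0061)
X(q) = 4 (X(q) = 0 + 4 = 4)
113*X(1) + p = 113*4 - 1321/165 = 452 - 1321/165 = 73259/165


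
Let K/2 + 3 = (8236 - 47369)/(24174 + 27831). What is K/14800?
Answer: -48787/96209250 ≈ -0.00050709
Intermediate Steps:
K = -390296/52005 (K = -6 + 2*((8236 - 47369)/(24174 + 27831)) = -6 + 2*(-39133/52005) = -6 - 78266/52005 = -390296/52005 ≈ -7.5050)
K/14800 = -390296/52005/14800 = -390296/52005*1/14800 = -48787/96209250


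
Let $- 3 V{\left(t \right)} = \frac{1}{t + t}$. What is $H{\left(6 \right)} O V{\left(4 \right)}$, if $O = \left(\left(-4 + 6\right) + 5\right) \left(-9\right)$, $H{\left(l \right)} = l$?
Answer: $\frac{63}{4} \approx 15.75$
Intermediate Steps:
$V{\left(t \right)} = - \frac{1}{6 t}$ ($V{\left(t \right)} = - \frac{1}{3 \left(t + t\right)} = - \frac{1}{3 \cdot 2 t} = - \frac{\frac{1}{2} \frac{1}{t}}{3} = - \frac{1}{6 t}$)
$O = -63$ ($O = \left(2 + 5\right) \left(-9\right) = 7 \left(-9\right) = -63$)
$H{\left(6 \right)} O V{\left(4 \right)} = 6 \left(-63\right) \left(- \frac{1}{6 \cdot 4}\right) = - 378 \left(\left(- \frac{1}{6}\right) \frac{1}{4}\right) = \left(-378\right) \left(- \frac{1}{24}\right) = \frac{63}{4}$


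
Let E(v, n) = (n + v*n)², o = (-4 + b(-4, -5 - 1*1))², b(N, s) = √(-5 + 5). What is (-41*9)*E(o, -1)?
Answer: -106641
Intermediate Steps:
b(N, s) = 0 (b(N, s) = √0 = 0)
o = 16 (o = (-4 + 0)² = (-4)² = 16)
E(v, n) = (n + n*v)²
(-41*9)*E(o, -1) = (-41*9)*((-1)²*(1 + 16)²) = -369*17² = -369*289 = -106641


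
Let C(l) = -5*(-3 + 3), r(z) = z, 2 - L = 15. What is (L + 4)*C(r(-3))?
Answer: 0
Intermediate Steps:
L = -13 (L = 2 - 1*15 = 2 - 15 = -13)
C(l) = 0 (C(l) = -5*0 = 0)
(L + 4)*C(r(-3)) = (-13 + 4)*0 = -9*0 = 0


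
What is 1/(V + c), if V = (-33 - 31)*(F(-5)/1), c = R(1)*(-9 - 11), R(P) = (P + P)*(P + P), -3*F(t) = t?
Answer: -3/560 ≈ -0.0053571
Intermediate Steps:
F(t) = -t/3
R(P) = 4*P**2 (R(P) = (2*P)*(2*P) = 4*P**2)
c = -80 (c = (4*1**2)*(-9 - 11) = (4*1)*(-20) = 4*(-20) = -80)
V = -320/3 (V = (-33 - 31)*(-1/3*(-5)/1) = -320/3 ≈ -106.67)
1/(V + c) = 1/(-320/3 - 80) = 1/(-560/3) = -3/560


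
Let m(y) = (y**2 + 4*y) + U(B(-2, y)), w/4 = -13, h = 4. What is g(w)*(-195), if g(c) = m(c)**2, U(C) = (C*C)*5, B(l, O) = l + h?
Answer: -1234399920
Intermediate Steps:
w = -52 (w = 4*(-13) = -52)
B(l, O) = 4 + l (B(l, O) = l + 4 = 4 + l)
U(C) = 5*C**2 (U(C) = C**2*5 = 5*C**2)
m(y) = 20 + y**2 + 4*y (m(y) = (y**2 + 4*y) + 5*(4 - 2)**2 = (y**2 + 4*y) + 5*2**2 = (y**2 + 4*y) + 5*4 = (y**2 + 4*y) + 20 = 20 + y**2 + 4*y)
g(c) = (20 + c**2 + 4*c)**2
g(w)*(-195) = (20 + (-52)**2 + 4*(-52))**2*(-195) = (20 + 2704 - 208)**2*(-195) = 2516**2*(-195) = 6330256*(-195) = -1234399920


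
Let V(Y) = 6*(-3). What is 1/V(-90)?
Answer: -1/18 ≈ -0.055556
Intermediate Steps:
V(Y) = -18
1/V(-90) = 1/(-18) = -1/18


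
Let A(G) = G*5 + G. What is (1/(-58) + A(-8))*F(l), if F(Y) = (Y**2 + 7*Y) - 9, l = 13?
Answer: -699035/58 ≈ -12052.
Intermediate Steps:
F(Y) = -9 + Y**2 + 7*Y
A(G) = 6*G (A(G) = 5*G + G = 6*G)
(1/(-58) + A(-8))*F(l) = (1/(-58) + 6*(-8))*(-9 + 13**2 + 7*13) = (-1/58 - 48)*(-9 + 169 + 91) = -2785/58*251 = -699035/58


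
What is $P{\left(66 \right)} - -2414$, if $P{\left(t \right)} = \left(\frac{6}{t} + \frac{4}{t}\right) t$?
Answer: $2424$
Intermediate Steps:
$P{\left(t \right)} = 10$ ($P{\left(t \right)} = \frac{10}{t} t = 10$)
$P{\left(66 \right)} - -2414 = 10 - -2414 = 10 + 2414 = 2424$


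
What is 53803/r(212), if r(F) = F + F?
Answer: 53803/424 ≈ 126.89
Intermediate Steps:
r(F) = 2*F
53803/r(212) = 53803/((2*212)) = 53803/424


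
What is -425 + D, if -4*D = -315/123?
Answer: -69595/164 ≈ -424.36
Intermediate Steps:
D = 105/164 (D = -(-315)/(4*123) = -1/4*(-105/41) = 105/164 ≈ 0.64024)
-425 + D = -425 + 105/164 = -69595/164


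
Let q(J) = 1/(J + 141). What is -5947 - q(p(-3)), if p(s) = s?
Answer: -820687/138 ≈ -5947.0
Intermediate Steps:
q(J) = 1/(141 + J)
-5947 - q(p(-3)) = -5947 - 1/(141 - 3) = -5947 - 1/138 = -820687/138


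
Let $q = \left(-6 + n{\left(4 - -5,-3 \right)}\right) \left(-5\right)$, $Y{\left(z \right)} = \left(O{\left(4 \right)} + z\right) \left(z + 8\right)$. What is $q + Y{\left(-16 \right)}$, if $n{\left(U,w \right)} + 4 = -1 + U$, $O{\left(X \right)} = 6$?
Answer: $90$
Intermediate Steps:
$n{\left(U,w \right)} = -5 + U$ ($n{\left(U,w \right)} = -4 + \left(-1 + U\right) = -5 + U$)
$Y{\left(z \right)} = \left(6 + z\right) \left(8 + z\right)$ ($Y{\left(z \right)} = \left(6 + z\right) \left(z + 8\right) = \left(6 + z\right) \left(8 + z\right)$)
$q = 10$ ($q = \left(-6 + \left(-5 + \left(4 - -5\right)\right)\right) \left(-5\right) = \left(-6 + \left(-5 + \left(4 + 5\right)\right)\right) \left(-5\right) = \left(-6 + \left(-5 + 9\right)\right) \left(-5\right) = \left(-6 + 4\right) \left(-5\right) = \left(-2\right) \left(-5\right) = 10$)
$q + Y{\left(-16 \right)} = 10 + \left(48 + \left(-16\right)^{2} + 14 \left(-16\right)\right) = 10 + \left(48 + 256 - 224\right) = 10 + 80 = 90$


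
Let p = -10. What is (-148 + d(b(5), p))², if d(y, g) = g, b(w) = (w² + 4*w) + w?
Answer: 24964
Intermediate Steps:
b(w) = w² + 5*w
(-148 + d(b(5), p))² = (-148 - 10)² = (-158)² = 24964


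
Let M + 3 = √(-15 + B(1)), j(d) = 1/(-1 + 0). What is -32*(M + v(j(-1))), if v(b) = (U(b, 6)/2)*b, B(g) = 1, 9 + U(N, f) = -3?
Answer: -96 - 32*I*√14 ≈ -96.0 - 119.73*I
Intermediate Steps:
U(N, f) = -12 (U(N, f) = -9 - 3 = -12)
j(d) = -1 (j(d) = 1/(-1) = -1)
v(b) = -6*b (v(b) = (-12/2)*b = (-12*½)*b = -6*b)
M = -3 + I*√14 (M = -3 + √(-15 + 1) = -3 + √(-14) = -3 + I*√14 ≈ -3.0 + 3.7417*I)
-32*(M + v(j(-1))) = -32*((-3 + I*√14) - 6*(-1)) = -32*((-3 + I*√14) + 6) = -32*(3 + I*√14) = -96 - 32*I*√14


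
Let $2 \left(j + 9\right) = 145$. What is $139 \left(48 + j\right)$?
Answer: $\frac{30997}{2} \approx 15499.0$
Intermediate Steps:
$j = \frac{127}{2}$ ($j = -9 + \frac{1}{2} \cdot 145 = -9 + \frac{145}{2} = \frac{127}{2} \approx 63.5$)
$139 \left(48 + j\right) = 139 \left(48 + \frac{127}{2}\right) = 139 \cdot \frac{223}{2} = \frac{30997}{2}$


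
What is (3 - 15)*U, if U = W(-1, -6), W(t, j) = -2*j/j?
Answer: 24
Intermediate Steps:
W(t, j) = -2 (W(t, j) = -2*1 = -2)
U = -2
(3 - 15)*U = (3 - 15)*(-2) = -12*(-2) = 24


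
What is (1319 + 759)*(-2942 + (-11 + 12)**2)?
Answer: -6111398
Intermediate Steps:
(1319 + 759)*(-2942 + (-11 + 12)**2) = 2078*(-2942 + 1**2) = 2078*(-2942 + 1) = 2078*(-2941) = -6111398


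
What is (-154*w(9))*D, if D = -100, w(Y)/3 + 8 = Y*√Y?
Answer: 877800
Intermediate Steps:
w(Y) = -24 + 3*Y^(3/2) (w(Y) = -24 + 3*(Y*√Y) = -24 + 3*Y^(3/2))
(-154*w(9))*D = -154*(-24 + 3*9^(3/2))*(-100) = -154*(-24 + 3*27)*(-100) = -154*(-24 + 81)*(-100) = -154*57*(-100) = -8778*(-100) = 877800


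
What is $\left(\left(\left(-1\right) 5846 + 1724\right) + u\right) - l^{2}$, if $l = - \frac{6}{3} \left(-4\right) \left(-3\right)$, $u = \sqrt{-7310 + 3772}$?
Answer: $-4698 + i \sqrt{3538} \approx -4698.0 + 59.481 i$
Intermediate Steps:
$u = i \sqrt{3538}$ ($u = \sqrt{-3538} = i \sqrt{3538} \approx 59.481 i$)
$l = -24$ ($l = \left(-6\right) \frac{1}{3} \left(-4\right) \left(-3\right) = \left(-2\right) \left(-4\right) \left(-3\right) = 8 \left(-3\right) = -24$)
$\left(\left(\left(-1\right) 5846 + 1724\right) + u\right) - l^{2} = \left(\left(\left(-1\right) 5846 + 1724\right) + i \sqrt{3538}\right) - \left(-24\right)^{2} = \left(\left(-5846 + 1724\right) + i \sqrt{3538}\right) - 576 = \left(-4122 + i \sqrt{3538}\right) - 576 = -4698 + i \sqrt{3538}$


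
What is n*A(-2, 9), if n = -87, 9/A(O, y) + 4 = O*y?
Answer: 783/22 ≈ 35.591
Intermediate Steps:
A(O, y) = 9/(-4 + O*y)
n*A(-2, 9) = -783/(-4 - 2*9) = -783/(-4 - 18) = -783/(-22) = -783*(-1)/22 = -87*(-9/22) = 783/22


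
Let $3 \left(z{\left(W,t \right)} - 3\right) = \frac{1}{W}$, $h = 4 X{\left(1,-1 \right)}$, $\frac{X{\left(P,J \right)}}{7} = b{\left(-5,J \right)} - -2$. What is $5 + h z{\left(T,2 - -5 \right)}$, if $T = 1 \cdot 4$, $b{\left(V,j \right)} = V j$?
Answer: $\frac{1828}{3} \approx 609.33$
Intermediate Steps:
$X{\left(P,J \right)} = 14 - 35 J$ ($X{\left(P,J \right)} = 7 \left(- 5 J - -2\right) = 7 \left(- 5 J + 2\right) = 7 \left(2 - 5 J\right) = 14 - 35 J$)
$T = 4$
$h = 196$ ($h = 4 \left(14 - -35\right) = 4 \left(14 + 35\right) = 4 \cdot 49 = 196$)
$z{\left(W,t \right)} = 3 + \frac{1}{3 W}$
$5 + h z{\left(T,2 - -5 \right)} = 5 + 196 \left(3 + \frac{1}{3 \cdot 4}\right) = 5 + 196 \left(3 + \frac{1}{3} \cdot \frac{1}{4}\right) = 5 + 196 \left(3 + \frac{1}{12}\right) = 5 + 196 \cdot \frac{37}{12} = 5 + \frac{1813}{3} = \frac{1828}{3}$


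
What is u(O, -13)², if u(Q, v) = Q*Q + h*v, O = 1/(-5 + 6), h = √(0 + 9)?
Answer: 1444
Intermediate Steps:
h = 3 (h = √9 = 3)
O = 1 (O = 1/1 = 1)
u(Q, v) = Q² + 3*v (u(Q, v) = Q*Q + 3*v = Q² + 3*v)
u(O, -13)² = (1² + 3*(-13))² = (1 - 39)² = (-38)² = 1444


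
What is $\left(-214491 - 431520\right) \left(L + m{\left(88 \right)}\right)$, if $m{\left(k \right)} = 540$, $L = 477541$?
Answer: $-308845584891$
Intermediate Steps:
$\left(-214491 - 431520\right) \left(L + m{\left(88 \right)}\right) = \left(-214491 - 431520\right) \left(477541 + 540\right) = \left(-646011\right) 478081 = -308845584891$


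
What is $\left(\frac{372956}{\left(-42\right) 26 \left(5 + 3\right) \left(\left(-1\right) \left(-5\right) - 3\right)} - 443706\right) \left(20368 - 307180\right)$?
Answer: $\frac{46324943224347}{364} \approx 1.2727 \cdot 10^{11}$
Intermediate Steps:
$\left(\frac{372956}{\left(-42\right) 26 \left(5 + 3\right) \left(\left(-1\right) \left(-5\right) - 3\right)} - 443706\right) \left(20368 - 307180\right) = \left(\frac{372956}{\left(-1092\right) 8 \left(5 - 3\right)} - 443706\right) \left(-286812\right) = \left(\frac{372956}{\left(-1092\right) 8 \cdot 2} - 443706\right) \left(-286812\right) = \left(\frac{372956}{\left(-1092\right) 16} - 443706\right) \left(-286812\right) = \left(\frac{372956}{-17472} - 443706\right) \left(-286812\right) = \left(372956 \left(- \frac{1}{17472}\right) - 443706\right) \left(-286812\right) = \left(- \frac{93239}{4368} - 443706\right) \left(-286812\right) = \left(- \frac{1938201047}{4368}\right) \left(-286812\right) = \frac{46324943224347}{364}$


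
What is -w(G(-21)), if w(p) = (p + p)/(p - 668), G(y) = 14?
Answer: 14/327 ≈ 0.042813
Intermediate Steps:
w(p) = 2*p/(-668 + p) (w(p) = (2*p)/(-668 + p) = 2*p/(-668 + p))
-w(G(-21)) = -2*14/(-668 + 14) = -2*14/(-654) = -2*14*(-1)/654 = -1*(-14/327) = 14/327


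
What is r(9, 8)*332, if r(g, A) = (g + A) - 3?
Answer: 4648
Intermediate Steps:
r(g, A) = -3 + A + g (r(g, A) = (A + g) - 3 = -3 + A + g)
r(9, 8)*332 = (-3 + 8 + 9)*332 = 14*332 = 4648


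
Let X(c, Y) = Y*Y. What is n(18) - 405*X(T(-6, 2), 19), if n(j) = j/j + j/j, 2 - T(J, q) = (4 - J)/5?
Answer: -146203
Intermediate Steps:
T(J, q) = 6/5 + J/5 (T(J, q) = 2 - (4 - J)/5 = 2 - (4/5 - J/5) = 2 + (-4/5 + J/5) = 6/5 + J/5)
X(c, Y) = Y**2
n(j) = 2 (n(j) = 1 + 1 = 2)
n(18) - 405*X(T(-6, 2), 19) = 2 - 405*19**2 = 2 - 405*361 = 2 - 146205 = -146203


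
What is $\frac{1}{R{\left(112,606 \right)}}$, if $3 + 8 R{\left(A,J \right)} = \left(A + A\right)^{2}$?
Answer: $\frac{8}{50173} \approx 0.00015945$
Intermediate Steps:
$R{\left(A,J \right)} = - \frac{3}{8} + \frac{A^{2}}{2}$ ($R{\left(A,J \right)} = - \frac{3}{8} + \frac{\left(A + A\right)^{2}}{8} = - \frac{3}{8} + \frac{\left(2 A\right)^{2}}{8} = - \frac{3}{8} + \frac{4 A^{2}}{8} = - \frac{3}{8} + \frac{A^{2}}{2}$)
$\frac{1}{R{\left(112,606 \right)}} = \frac{1}{- \frac{3}{8} + \frac{112^{2}}{2}} = \frac{1}{- \frac{3}{8} + \frac{1}{2} \cdot 12544} = \frac{1}{- \frac{3}{8} + 6272} = \frac{1}{\frac{50173}{8}} = \frac{8}{50173}$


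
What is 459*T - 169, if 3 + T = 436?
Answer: 198578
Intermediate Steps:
T = 433 (T = -3 + 436 = 433)
459*T - 169 = 459*433 - 169 = 198747 - 169 = 198578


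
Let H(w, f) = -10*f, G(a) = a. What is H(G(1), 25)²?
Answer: 62500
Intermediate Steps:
H(G(1), 25)² = (-10*25)² = (-250)² = 62500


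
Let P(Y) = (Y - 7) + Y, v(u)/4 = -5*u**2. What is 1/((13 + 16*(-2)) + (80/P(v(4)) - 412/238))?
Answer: -76993/1605669 ≈ -0.047951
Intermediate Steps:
v(u) = -20*u**2 (v(u) = 4*(-5*u**2) = -20*u**2)
P(Y) = -7 + 2*Y (P(Y) = (-7 + Y) + Y = -7 + 2*Y)
1/((13 + 16*(-2)) + (80/P(v(4)) - 412/238)) = 1/((13 + 16*(-2)) + (80/(-7 + 2*(-20*4**2)) - 412/238)) = 1/((13 - 32) + (80/(-7 + 2*(-20*16)) - 412*1/238)) = 1/(-19 + (80/(-7 + 2*(-320)) - 206/119)) = 1/(-19 + (80/(-7 - 640) - 206/119)) = 1/(-19 + (80/(-647) - 206/119)) = 1/(-19 + (80*(-1/647) - 206/119)) = 1/(-19 + (-80/647 - 206/119)) = 1/(-19 - 142802/76993) = 1/(-1605669/76993) = -76993/1605669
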